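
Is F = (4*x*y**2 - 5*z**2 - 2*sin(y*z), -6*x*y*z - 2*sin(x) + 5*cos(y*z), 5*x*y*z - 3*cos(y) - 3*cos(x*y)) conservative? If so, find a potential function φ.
No, ∇×F = (6*x*y + 5*x*z + 3*x*sin(x*y) + 5*y*sin(y*z) + 3*sin(y), -5*y*z - 3*y*sin(x*y) - 2*y*cos(y*z) - 10*z, -8*x*y - 6*y*z + 2*z*cos(y*z) - 2*cos(x)) ≠ 0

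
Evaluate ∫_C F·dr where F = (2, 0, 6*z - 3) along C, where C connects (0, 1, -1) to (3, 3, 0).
0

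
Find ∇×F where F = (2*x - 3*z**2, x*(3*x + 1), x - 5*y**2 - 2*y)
(-10*y - 2, -6*z - 1, 6*x + 1)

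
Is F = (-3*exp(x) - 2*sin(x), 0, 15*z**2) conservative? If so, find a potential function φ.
Yes, F is conservative. φ = 5*z**3 - 3*exp(x) + 2*cos(x)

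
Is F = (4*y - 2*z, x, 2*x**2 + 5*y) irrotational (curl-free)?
No, ∇×F = (5, -4*x - 2, -3)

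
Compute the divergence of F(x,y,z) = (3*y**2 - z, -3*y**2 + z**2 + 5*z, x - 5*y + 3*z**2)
-6*y + 6*z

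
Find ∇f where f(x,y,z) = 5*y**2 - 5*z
(0, 10*y, -5)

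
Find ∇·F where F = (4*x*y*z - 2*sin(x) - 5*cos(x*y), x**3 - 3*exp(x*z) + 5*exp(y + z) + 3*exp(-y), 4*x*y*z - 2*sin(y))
4*x*y + 4*y*z + 5*y*sin(x*y) + 5*exp(y + z) - 2*cos(x) - 3*exp(-y)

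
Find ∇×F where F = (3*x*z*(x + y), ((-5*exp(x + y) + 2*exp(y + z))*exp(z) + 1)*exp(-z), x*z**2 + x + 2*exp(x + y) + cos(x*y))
(-x*sin(x*y) + 2*exp(x + y) - 2*exp(y + z) + exp(-z), 3*x*(x + y) + y*sin(x*y) - z**2 - 2*exp(x + y) - 1, -3*x*z - 5*exp(x + y))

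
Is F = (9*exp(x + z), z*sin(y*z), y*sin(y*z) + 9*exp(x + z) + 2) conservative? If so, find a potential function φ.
Yes, F is conservative. φ = 2*z + 9*exp(x + z) - cos(y*z)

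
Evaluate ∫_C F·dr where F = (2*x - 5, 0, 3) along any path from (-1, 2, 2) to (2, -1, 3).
-9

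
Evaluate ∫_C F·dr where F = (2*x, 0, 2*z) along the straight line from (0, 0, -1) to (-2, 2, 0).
3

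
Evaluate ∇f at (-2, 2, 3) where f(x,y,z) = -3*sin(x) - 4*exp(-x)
(-3*cos(2) + 4*exp(2), 0, 0)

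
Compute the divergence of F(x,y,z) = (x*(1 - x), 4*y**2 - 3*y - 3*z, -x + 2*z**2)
-2*x + 8*y + 4*z - 2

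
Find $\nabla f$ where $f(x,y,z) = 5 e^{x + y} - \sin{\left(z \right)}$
(5*exp(x + y), 5*exp(x + y), -cos(z))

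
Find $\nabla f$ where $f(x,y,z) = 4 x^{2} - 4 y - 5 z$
(8*x, -4, -5)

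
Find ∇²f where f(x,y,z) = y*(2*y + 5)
4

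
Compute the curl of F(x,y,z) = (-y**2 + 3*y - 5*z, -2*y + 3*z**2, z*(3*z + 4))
(-6*z, -5, 2*y - 3)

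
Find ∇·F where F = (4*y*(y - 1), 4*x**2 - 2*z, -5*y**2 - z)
-1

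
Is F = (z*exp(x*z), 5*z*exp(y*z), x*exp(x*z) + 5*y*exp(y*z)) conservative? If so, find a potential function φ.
Yes, F is conservative. φ = exp(x*z) + 5*exp(y*z)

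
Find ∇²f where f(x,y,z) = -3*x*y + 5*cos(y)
-5*cos(y)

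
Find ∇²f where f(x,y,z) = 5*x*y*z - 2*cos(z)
2*cos(z)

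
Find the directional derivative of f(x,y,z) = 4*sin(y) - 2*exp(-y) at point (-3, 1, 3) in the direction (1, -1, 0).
-sqrt(2)*(1 + 2*E*cos(1))*exp(-1)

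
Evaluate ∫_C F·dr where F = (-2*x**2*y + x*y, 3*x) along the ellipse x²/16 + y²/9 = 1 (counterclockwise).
132*pi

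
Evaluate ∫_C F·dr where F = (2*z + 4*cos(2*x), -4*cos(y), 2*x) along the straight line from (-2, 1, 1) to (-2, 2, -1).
-4*sin(2) + 4*sin(1) + 8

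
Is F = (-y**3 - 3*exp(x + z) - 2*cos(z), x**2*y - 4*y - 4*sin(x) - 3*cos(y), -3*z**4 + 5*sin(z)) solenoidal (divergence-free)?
No, ∇·F = x**2 - 12*z**3 - 3*exp(x + z) + 3*sin(y) + 5*cos(z) - 4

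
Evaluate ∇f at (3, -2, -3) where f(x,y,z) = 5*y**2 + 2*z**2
(0, -20, -12)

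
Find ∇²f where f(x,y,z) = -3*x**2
-6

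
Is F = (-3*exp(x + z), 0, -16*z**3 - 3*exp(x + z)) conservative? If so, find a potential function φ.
Yes, F is conservative. φ = -4*z**4 - 3*exp(x + z)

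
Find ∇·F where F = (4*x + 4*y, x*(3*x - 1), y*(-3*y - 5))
4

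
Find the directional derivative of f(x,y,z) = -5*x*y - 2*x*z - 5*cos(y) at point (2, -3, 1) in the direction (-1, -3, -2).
5*sqrt(14)*(3*sin(3) + 5)/14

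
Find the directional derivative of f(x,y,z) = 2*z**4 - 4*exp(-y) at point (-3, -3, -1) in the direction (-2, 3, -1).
2*sqrt(14)*(2 + 3*exp(3))/7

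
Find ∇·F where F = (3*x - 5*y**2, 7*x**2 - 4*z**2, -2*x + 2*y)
3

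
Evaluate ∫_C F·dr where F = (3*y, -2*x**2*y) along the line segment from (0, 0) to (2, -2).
-14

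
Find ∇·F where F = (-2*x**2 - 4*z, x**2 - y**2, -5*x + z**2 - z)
-4*x - 2*y + 2*z - 1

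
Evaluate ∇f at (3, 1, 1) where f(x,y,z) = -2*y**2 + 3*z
(0, -4, 3)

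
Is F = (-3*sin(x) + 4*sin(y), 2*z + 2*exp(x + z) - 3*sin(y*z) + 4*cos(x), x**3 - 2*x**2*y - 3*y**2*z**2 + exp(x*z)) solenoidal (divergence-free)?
No, ∇·F = x*exp(x*z) - 6*y**2*z - 3*z*cos(y*z) - 3*cos(x)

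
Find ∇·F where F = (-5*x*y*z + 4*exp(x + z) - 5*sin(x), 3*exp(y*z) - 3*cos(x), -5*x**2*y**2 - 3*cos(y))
-5*y*z + 3*z*exp(y*z) + 4*exp(x + z) - 5*cos(x)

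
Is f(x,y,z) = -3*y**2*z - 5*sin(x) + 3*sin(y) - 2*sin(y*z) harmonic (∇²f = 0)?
No, ∇²f = 2*y**2*sin(y*z) + 2*z**2*sin(y*z) - 6*z + 5*sin(x) - 3*sin(y)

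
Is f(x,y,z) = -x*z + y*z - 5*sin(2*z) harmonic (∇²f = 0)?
No, ∇²f = 20*sin(2*z)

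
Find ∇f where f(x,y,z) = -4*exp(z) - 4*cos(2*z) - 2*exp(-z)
(0, 0, -4*exp(z) + 8*sin(2*z) + 2*exp(-z))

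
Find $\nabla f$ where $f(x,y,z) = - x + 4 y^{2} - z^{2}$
(-1, 8*y, -2*z)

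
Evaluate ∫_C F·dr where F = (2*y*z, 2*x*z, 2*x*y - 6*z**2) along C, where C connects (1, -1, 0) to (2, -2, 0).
0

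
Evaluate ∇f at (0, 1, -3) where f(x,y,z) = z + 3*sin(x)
(3, 0, 1)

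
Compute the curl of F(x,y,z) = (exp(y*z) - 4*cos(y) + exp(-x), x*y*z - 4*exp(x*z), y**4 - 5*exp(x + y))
(-x*y + 4*x*exp(x*z) + 4*y**3 - 5*exp(x + y), y*exp(y*z) + 5*exp(x + y), y*z - 4*z*exp(x*z) - z*exp(y*z) - 4*sin(y))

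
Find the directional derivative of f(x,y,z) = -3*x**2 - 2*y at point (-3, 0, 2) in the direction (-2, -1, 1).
-17*sqrt(6)/3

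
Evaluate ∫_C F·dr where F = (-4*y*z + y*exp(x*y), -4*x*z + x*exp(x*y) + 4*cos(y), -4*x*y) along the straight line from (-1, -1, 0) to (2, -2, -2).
-32 - 4*sin(2) - E + exp(-4) + 4*sin(1)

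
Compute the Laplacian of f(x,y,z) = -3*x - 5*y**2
-10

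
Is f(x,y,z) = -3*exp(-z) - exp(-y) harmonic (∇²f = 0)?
No, ∇²f = -3*exp(-z) - exp(-y)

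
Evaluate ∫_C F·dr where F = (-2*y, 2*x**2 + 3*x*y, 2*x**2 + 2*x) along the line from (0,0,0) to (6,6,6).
504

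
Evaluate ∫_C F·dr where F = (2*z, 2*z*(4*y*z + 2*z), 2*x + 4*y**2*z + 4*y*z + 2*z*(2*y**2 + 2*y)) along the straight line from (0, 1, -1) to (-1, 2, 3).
202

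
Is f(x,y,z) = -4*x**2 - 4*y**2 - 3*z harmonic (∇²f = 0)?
No, ∇²f = -16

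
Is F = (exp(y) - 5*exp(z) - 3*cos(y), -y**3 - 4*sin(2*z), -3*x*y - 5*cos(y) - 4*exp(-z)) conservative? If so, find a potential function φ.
No, ∇×F = (-3*x + 5*sin(y) + 8*cos(2*z), 3*y - 5*exp(z), -exp(y) - 3*sin(y)) ≠ 0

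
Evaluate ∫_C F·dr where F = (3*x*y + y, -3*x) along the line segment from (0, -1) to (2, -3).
-12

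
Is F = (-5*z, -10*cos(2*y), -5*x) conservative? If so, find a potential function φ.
Yes, F is conservative. φ = -5*x*z - 5*sin(2*y)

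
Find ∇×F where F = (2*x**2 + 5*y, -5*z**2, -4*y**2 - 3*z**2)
(-8*y + 10*z, 0, -5)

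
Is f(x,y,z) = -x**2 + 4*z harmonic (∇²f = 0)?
No, ∇²f = -2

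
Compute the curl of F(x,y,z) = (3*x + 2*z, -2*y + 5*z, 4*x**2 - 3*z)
(-5, 2 - 8*x, 0)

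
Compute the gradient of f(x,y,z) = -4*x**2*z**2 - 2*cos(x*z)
(2*z*(-4*x*z + sin(x*z)), 0, 2*x*(-4*x*z + sin(x*z)))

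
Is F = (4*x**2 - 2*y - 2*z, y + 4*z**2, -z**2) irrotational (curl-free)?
No, ∇×F = (-8*z, -2, 2)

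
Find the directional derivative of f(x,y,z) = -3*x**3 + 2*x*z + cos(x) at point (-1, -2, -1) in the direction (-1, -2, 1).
sqrt(6)*(9 - sin(1))/6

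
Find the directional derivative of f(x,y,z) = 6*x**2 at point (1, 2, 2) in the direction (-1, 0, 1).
-6*sqrt(2)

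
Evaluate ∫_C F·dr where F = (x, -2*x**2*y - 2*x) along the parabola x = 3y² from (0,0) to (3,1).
-1/2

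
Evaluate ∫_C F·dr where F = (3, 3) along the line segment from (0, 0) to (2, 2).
12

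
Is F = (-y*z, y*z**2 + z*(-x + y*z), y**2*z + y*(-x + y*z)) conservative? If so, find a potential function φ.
Yes, F is conservative. φ = y*z*(-x + y*z)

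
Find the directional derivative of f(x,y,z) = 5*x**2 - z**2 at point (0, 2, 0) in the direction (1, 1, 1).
0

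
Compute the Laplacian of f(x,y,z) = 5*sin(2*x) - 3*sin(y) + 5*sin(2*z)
-20*sin(2*x) + 3*sin(y) - 20*sin(2*z)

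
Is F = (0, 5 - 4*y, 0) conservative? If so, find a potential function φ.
Yes, F is conservative. φ = y*(5 - 2*y)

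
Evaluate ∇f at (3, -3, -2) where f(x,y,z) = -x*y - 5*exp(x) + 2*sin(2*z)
(3 - 5*exp(3), -3, 4*cos(4))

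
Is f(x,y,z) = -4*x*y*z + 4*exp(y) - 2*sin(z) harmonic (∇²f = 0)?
No, ∇²f = 4*exp(y) + 2*sin(z)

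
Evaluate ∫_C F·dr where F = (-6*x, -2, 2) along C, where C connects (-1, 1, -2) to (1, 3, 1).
2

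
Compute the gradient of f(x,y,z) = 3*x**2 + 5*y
(6*x, 5, 0)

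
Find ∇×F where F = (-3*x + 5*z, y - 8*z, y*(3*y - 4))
(6*y + 4, 5, 0)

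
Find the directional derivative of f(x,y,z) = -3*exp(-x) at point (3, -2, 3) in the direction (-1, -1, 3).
-3*sqrt(11)*exp(-3)/11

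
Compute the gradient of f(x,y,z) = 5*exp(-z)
(0, 0, -5*exp(-z))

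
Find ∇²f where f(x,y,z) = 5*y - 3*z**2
-6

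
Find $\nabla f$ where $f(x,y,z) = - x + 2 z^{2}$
(-1, 0, 4*z)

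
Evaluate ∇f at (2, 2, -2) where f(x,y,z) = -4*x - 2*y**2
(-4, -8, 0)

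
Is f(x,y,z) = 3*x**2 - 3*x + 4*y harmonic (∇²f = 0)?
No, ∇²f = 6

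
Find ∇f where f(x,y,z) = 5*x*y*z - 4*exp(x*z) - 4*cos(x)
(5*y*z - 4*z*exp(x*z) + 4*sin(x), 5*x*z, x*(5*y - 4*exp(x*z)))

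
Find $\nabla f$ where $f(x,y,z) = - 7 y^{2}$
(0, -14*y, 0)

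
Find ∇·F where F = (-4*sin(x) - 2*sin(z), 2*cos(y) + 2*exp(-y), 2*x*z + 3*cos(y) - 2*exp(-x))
2*x - 2*sin(y) - 4*cos(x) - 2*exp(-y)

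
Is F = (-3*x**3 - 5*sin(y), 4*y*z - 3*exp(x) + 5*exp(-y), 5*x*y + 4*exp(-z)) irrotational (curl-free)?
No, ∇×F = (5*x - 4*y, -5*y, -3*exp(x) + 5*cos(y))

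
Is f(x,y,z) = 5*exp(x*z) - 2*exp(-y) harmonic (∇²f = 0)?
No, ∇²f = (5*(x**2 + z**2)*exp(x*z + y) - 2)*exp(-y)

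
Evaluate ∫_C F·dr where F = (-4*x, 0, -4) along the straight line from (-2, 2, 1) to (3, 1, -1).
-2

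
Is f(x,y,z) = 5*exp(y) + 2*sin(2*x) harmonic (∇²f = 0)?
No, ∇²f = 5*exp(y) - 8*sin(2*x)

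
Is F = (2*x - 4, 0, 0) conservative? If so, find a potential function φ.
Yes, F is conservative. φ = x*(x - 4)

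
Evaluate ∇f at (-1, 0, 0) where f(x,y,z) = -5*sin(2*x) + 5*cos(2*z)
(-10*cos(2), 0, 0)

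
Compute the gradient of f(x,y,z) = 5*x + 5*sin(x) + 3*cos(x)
(-3*sin(x) + 5*cos(x) + 5, 0, 0)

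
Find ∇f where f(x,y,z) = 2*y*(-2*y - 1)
(0, -8*y - 2, 0)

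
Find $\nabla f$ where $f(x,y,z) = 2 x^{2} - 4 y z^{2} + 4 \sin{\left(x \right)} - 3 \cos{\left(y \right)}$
(4*x + 4*cos(x), -4*z**2 + 3*sin(y), -8*y*z)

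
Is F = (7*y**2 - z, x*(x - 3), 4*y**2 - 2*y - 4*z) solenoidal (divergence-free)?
No, ∇·F = -4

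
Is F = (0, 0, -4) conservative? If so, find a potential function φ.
Yes, F is conservative. φ = -4*z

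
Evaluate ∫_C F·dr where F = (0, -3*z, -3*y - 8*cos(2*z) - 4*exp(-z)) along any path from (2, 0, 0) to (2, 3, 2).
-22 + 4*exp(-2) - 4*sin(4)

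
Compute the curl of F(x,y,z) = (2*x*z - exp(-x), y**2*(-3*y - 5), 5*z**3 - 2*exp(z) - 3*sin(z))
(0, 2*x, 0)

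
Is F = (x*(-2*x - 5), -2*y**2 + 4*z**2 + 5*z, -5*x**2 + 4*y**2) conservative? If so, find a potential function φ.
No, ∇×F = (8*y - 8*z - 5, 10*x, 0) ≠ 0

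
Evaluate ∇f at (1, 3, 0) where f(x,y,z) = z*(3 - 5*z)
(0, 0, 3)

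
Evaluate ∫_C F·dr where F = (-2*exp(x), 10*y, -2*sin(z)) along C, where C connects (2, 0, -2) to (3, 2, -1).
-2*exp(3) - 2*cos(2) + 2*cos(1) + 2*exp(2) + 20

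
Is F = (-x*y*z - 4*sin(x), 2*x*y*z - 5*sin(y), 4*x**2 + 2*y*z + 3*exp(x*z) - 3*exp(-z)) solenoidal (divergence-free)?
No, ∇·F = 2*x*z + 3*x*exp(x*z) - y*z + 2*y - 4*cos(x) - 5*cos(y) + 3*exp(-z)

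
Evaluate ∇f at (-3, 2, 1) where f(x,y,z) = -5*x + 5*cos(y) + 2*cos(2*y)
(-5, -(8*cos(2) + 5)*sin(2), 0)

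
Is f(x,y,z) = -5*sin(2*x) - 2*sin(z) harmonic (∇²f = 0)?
No, ∇²f = 20*sin(2*x) + 2*sin(z)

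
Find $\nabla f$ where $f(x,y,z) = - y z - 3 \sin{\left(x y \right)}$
(-3*y*cos(x*y), -3*x*cos(x*y) - z, -y)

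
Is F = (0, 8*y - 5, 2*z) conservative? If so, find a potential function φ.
Yes, F is conservative. φ = 4*y**2 - 5*y + z**2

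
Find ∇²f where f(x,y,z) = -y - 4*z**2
-8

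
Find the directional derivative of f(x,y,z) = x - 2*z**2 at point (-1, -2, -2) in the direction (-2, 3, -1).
-5*sqrt(14)/7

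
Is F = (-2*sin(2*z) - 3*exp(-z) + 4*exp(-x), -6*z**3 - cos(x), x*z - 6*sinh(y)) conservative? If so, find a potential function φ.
No, ∇×F = (18*z**2 - 6*cosh(y), -z - 4*cos(2*z) + 3*exp(-z), sin(x)) ≠ 0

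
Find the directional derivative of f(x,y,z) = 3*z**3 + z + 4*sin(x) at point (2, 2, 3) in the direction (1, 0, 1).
sqrt(2)*(2*cos(2) + 41)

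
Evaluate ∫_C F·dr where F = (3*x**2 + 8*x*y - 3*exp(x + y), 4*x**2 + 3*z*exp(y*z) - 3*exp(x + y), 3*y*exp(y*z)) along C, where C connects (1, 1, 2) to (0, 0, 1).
-5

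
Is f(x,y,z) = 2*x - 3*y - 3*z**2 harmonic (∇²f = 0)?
No, ∇²f = -6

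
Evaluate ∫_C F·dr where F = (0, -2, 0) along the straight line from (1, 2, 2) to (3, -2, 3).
8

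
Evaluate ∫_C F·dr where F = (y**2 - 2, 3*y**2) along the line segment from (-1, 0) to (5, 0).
-12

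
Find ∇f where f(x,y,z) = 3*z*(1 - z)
(0, 0, 3 - 6*z)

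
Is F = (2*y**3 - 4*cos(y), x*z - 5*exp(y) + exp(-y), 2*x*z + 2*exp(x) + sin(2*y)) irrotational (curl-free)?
No, ∇×F = (-x + 2*cos(2*y), -2*z - 2*exp(x), -6*y**2 + z - 4*sin(y))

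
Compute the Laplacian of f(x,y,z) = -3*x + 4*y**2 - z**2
6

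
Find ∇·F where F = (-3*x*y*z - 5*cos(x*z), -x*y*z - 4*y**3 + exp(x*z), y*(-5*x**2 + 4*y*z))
-x*z - 8*y**2 - 3*y*z + 5*z*sin(x*z)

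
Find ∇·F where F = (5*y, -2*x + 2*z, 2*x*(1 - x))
0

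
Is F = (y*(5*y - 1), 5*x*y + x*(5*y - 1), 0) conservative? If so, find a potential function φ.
Yes, F is conservative. φ = x*y*(5*y - 1)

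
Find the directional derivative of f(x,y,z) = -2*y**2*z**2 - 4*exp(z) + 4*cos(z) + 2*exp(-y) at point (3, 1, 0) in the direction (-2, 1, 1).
sqrt(6)*(-2*E - 1)*exp(-1)/3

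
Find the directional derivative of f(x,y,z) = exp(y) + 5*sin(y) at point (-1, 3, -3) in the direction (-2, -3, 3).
-3*sqrt(22)*(5*cos(3) + exp(3))/22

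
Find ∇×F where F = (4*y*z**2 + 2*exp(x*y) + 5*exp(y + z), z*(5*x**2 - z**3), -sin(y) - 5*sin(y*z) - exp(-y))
(-5*x**2 + 4*z**3 - 5*z*cos(y*z) - cos(y) + exp(-y), 8*y*z + 5*exp(y + z), 10*x*z - 2*x*exp(x*y) - 4*z**2 - 5*exp(y + z))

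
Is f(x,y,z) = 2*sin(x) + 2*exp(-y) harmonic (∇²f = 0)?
No, ∇²f = -2*sin(x) + 2*exp(-y)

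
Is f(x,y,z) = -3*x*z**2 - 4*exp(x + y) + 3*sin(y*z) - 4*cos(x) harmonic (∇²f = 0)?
No, ∇²f = -6*x - 3*y**2*sin(y*z) - 3*z**2*sin(y*z) - 8*exp(x + y) + 4*cos(x)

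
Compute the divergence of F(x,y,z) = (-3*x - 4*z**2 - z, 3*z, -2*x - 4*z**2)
-8*z - 3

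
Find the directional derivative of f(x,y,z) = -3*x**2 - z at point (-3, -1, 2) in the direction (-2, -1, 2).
-38/3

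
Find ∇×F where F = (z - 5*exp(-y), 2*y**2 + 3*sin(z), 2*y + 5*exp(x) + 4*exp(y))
(4*exp(y) - 3*cos(z) + 2, 1 - 5*exp(x), -5*exp(-y))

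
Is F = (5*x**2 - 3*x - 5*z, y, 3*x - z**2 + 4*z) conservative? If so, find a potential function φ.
No, ∇×F = (0, -8, 0) ≠ 0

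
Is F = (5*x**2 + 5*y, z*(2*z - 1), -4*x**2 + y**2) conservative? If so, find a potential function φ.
No, ∇×F = (2*y - 4*z + 1, 8*x, -5) ≠ 0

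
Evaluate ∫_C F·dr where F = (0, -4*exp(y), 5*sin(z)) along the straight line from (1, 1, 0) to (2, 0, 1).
-5*cos(1) + 1 + 4*E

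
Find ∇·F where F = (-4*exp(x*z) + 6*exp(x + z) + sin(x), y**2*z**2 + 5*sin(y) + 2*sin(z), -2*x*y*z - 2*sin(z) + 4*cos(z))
-2*x*y + 2*y*z**2 - 4*z*exp(x*z) + 6*exp(x + z) - 4*sin(z) + cos(x) + 5*cos(y) - 2*cos(z)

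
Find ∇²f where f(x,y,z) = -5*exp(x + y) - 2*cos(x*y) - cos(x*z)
2*x**2*cos(x*y) + x**2*cos(x*z) + 2*y**2*cos(x*y) + z**2*cos(x*z) - 10*exp(x + y)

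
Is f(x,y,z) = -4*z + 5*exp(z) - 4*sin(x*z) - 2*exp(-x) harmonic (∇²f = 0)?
No, ∇²f = 4*x**2*sin(x*z) + 4*z**2*sin(x*z) + 5*exp(z) - 2*exp(-x)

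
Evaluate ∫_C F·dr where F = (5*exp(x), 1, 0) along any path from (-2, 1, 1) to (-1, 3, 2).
-5*exp(-2) + 5*exp(-1) + 2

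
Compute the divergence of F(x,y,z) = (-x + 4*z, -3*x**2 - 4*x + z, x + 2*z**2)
4*z - 1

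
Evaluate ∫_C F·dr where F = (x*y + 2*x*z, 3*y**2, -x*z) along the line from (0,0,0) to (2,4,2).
72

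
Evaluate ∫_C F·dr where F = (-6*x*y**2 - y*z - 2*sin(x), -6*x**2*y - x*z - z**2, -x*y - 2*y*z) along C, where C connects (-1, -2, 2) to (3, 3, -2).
-229 + 2*cos(3) - 2*cos(1)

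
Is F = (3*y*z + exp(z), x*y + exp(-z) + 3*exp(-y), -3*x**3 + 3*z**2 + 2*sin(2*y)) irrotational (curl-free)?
No, ∇×F = (4*cos(2*y) + exp(-z), 9*x**2 + 3*y + exp(z), y - 3*z)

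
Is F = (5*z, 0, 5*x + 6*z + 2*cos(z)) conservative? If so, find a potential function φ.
Yes, F is conservative. φ = 5*x*z + 3*z**2 + 2*sin(z)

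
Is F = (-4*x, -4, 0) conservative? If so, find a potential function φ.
Yes, F is conservative. φ = -2*x**2 - 4*y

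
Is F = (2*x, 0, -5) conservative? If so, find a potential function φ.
Yes, F is conservative. φ = x**2 - 5*z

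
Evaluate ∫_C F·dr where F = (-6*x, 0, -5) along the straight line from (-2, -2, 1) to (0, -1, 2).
7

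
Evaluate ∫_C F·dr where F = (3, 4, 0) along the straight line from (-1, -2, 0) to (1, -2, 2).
6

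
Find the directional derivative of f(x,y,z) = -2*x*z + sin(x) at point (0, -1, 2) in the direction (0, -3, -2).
0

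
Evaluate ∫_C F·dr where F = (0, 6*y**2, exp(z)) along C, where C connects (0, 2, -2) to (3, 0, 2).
-16 + 2*sinh(2)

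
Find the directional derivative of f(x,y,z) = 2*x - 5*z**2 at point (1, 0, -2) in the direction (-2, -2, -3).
-64*sqrt(17)/17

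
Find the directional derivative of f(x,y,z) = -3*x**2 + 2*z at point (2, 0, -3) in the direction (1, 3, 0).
-6*sqrt(10)/5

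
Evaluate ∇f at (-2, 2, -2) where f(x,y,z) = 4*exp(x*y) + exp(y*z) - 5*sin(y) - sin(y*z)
(8*exp(-4), 2*cos(4) - 10*exp(-4) - 5*cos(2), 2*exp(-4) - 2*cos(4))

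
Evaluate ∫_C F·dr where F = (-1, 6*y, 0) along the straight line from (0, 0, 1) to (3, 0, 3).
-3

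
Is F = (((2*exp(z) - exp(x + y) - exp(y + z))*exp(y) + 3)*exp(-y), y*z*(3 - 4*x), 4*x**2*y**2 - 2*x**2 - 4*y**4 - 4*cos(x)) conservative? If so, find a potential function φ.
No, ∇×F = (y*(8*x**2 + 4*x - 16*y**2 - 3), -8*x*y**2 + 4*x + 2*exp(z) - exp(y + z) - 4*sin(x), -4*y*z + exp(x + y) + exp(y + z) + 3*exp(-y)) ≠ 0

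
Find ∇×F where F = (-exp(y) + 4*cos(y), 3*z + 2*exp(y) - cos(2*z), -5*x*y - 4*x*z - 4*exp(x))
(-5*x - 2*sin(2*z) - 3, 5*y + 4*z + 4*exp(x), exp(y) + 4*sin(y))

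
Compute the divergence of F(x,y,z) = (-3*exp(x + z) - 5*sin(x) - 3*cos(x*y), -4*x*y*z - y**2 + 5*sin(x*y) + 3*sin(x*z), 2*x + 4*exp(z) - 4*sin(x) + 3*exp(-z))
-4*x*z + 5*x*cos(x*y) + 3*y*sin(x*y) - 2*y + 4*exp(z) - 3*exp(x + z) - 5*cos(x) - 3*exp(-z)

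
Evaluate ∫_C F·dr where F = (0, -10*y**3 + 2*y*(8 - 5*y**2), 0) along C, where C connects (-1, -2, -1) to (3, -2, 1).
0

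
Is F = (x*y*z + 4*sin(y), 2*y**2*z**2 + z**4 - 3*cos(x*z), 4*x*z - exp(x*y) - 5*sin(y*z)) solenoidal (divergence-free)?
No, ∇·F = 4*x + 4*y*z**2 + y*z - 5*y*cos(y*z)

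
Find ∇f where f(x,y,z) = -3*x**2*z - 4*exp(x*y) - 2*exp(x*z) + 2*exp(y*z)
(-6*x*z - 4*y*exp(x*y) - 2*z*exp(x*z), -4*x*exp(x*y) + 2*z*exp(y*z), -3*x**2 - 2*x*exp(x*z) + 2*y*exp(y*z))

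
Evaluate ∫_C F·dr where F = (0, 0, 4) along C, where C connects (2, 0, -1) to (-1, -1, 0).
4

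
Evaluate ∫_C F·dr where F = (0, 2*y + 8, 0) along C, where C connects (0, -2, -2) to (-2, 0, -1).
12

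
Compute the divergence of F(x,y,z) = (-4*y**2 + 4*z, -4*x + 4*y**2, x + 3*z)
8*y + 3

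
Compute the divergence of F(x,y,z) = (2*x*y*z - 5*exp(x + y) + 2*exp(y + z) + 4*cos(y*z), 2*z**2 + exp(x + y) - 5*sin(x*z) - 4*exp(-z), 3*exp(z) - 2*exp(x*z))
-2*x*exp(x*z) + 2*y*z + 3*exp(z) - 4*exp(x + y)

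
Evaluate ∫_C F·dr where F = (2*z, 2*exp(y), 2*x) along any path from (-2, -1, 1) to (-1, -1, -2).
8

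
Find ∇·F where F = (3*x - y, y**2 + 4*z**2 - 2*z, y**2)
2*y + 3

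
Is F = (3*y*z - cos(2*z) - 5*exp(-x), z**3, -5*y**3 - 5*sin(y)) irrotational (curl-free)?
No, ∇×F = (-15*y**2 - 3*z**2 - 5*cos(y), 3*y + 2*sin(2*z), -3*z)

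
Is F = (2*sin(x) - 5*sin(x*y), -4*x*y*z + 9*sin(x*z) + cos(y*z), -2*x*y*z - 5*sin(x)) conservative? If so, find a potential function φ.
No, ∇×F = (4*x*y - 2*x*z - 9*x*cos(x*z) + y*sin(y*z), 2*y*z + 5*cos(x), 5*x*cos(x*y) - 4*y*z + 9*z*cos(x*z)) ≠ 0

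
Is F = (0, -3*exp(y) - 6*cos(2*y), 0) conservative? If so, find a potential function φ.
Yes, F is conservative. φ = -3*exp(y) - 3*sin(2*y)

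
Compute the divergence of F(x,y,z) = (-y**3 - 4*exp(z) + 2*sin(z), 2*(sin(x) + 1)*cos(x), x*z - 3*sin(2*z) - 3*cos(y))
x - 6*cos(2*z)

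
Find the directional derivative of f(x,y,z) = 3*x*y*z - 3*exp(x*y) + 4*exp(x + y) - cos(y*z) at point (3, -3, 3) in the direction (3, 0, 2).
3*sqrt(13)*(-41*exp(9) + 9 + 2*exp(9)*sin(9))*exp(-9)/13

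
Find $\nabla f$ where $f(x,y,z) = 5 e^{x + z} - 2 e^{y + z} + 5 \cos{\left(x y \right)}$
(-5*y*sin(x*y) + 5*exp(x + z), -5*x*sin(x*y) - 2*exp(y + z), 5*exp(x + z) - 2*exp(y + z))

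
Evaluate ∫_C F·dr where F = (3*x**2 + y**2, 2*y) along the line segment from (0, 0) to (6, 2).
228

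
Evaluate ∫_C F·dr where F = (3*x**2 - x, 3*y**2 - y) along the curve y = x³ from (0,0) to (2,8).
486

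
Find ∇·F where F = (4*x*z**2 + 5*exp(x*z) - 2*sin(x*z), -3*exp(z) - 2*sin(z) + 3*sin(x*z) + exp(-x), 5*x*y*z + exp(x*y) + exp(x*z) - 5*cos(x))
5*x*y + x*exp(x*z) + 4*z**2 + 5*z*exp(x*z) - 2*z*cos(x*z)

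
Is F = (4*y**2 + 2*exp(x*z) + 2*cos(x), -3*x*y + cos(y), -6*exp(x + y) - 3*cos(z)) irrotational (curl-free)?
No, ∇×F = (-6*exp(x + y), 2*x*exp(x*z) + 6*exp(x + y), -11*y)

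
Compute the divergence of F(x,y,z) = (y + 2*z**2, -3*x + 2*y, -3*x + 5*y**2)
2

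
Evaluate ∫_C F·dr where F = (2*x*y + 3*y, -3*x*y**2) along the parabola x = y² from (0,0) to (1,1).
11/5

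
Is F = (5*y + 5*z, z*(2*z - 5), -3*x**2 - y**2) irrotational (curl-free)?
No, ∇×F = (-2*y - 4*z + 5, 6*x + 5, -5)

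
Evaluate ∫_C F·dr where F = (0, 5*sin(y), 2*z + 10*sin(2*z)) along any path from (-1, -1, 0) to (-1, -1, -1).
6 - 5*cos(2)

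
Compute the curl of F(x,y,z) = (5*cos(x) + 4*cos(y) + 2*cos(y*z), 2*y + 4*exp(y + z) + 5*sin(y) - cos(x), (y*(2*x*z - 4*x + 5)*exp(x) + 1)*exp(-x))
(2*x*z - 4*x - 4*exp(y + z) + 5, -2*y*z - 2*y*sin(y*z) + 4*y + exp(-x), 2*z*sin(y*z) + sin(x) + 4*sin(y))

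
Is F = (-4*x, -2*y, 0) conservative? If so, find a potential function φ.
Yes, F is conservative. φ = -2*x**2 - y**2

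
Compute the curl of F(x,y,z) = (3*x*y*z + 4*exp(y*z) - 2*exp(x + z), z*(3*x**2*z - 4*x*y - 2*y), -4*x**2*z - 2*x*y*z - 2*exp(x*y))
(-6*x**2*z + 4*x*y - 2*x*z - 2*x*exp(x*y) + 2*y, 3*x*y + 8*x*z + 2*y*z + 2*y*exp(x*y) + 4*y*exp(y*z) - 2*exp(x + z), z*(6*x*z - 3*x - 4*y - 4*exp(y*z)))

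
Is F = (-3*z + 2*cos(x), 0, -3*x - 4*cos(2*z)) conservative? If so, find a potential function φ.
Yes, F is conservative. φ = -3*x*z + 2*sin(x) - 2*sin(2*z)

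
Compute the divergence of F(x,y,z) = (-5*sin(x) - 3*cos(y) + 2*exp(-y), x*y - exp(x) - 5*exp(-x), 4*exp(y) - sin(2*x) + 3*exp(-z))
x - 5*cos(x) - 3*exp(-z)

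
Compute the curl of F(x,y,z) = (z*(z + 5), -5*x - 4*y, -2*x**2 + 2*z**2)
(0, 4*x + 2*z + 5, -5)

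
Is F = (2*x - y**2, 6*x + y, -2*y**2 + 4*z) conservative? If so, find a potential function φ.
No, ∇×F = (-4*y, 0, 2*y + 6) ≠ 0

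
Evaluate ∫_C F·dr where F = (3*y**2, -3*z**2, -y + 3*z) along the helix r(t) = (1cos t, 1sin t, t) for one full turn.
6*pi*(-2 + pi)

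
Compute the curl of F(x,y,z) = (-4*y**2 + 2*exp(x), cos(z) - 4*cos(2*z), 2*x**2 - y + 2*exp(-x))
(sin(z) - 8*sin(2*z) - 1, -4*x + 2*exp(-x), 8*y)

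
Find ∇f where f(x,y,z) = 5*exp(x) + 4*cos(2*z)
(5*exp(x), 0, -8*sin(2*z))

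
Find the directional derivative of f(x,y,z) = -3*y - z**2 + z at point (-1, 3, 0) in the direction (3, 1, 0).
-3*sqrt(10)/10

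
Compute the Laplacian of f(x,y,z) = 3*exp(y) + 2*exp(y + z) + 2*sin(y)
3*exp(y) + 4*exp(y + z) - 2*sin(y)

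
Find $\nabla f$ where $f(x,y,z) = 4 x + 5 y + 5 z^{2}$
(4, 5, 10*z)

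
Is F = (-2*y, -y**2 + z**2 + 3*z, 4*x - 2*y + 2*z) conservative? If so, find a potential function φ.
No, ∇×F = (-2*z - 5, -4, 2) ≠ 0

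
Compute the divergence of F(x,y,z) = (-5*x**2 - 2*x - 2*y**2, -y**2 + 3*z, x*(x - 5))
-10*x - 2*y - 2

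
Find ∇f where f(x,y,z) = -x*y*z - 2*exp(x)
(-y*z - 2*exp(x), -x*z, -x*y)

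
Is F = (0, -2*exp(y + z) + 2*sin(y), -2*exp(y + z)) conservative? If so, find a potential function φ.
Yes, F is conservative. φ = -2*exp(y + z) - 2*cos(y)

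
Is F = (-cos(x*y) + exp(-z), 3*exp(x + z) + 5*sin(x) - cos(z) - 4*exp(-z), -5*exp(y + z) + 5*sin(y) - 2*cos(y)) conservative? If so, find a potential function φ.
No, ∇×F = (((-3*exp(x + z) - 5*exp(y + z) + 2*sin(y) - sin(z) + 5*cos(y))*exp(z) - 4)*exp(-z), -exp(-z), -x*sin(x*y) + 3*exp(x + z) + 5*cos(x)) ≠ 0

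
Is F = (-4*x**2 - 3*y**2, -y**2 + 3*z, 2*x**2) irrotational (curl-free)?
No, ∇×F = (-3, -4*x, 6*y)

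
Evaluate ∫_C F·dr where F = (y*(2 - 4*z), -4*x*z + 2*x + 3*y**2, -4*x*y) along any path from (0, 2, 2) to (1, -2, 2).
-4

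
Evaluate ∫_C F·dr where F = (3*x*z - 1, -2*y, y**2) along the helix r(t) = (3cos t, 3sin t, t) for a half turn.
6 + 45*pi/4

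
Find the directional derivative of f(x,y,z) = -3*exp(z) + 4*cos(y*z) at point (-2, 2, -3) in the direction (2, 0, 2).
sqrt(2)*(8*exp(3)*sin(6) - 3)*exp(-3)/2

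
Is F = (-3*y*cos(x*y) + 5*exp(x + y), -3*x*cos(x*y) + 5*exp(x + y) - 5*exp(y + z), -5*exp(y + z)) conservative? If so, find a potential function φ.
Yes, F is conservative. φ = 5*exp(x + y) - 5*exp(y + z) - 3*sin(x*y)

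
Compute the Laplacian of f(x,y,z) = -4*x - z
0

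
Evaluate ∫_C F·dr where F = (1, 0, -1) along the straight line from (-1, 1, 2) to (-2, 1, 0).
1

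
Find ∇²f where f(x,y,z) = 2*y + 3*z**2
6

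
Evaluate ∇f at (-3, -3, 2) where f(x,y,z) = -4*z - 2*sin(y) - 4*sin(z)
(0, -2*cos(3), -4 - 4*cos(2))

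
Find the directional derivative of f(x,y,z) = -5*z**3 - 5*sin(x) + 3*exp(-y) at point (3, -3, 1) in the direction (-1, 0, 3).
sqrt(10)*(-9 + cos(3))/2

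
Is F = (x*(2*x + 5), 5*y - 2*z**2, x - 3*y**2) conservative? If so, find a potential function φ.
No, ∇×F = (-6*y + 4*z, -1, 0) ≠ 0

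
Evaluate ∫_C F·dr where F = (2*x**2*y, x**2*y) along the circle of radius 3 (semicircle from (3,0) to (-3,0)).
-81*pi/4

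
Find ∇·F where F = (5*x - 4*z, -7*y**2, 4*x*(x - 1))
5 - 14*y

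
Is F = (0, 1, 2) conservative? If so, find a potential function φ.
Yes, F is conservative. φ = y + 2*z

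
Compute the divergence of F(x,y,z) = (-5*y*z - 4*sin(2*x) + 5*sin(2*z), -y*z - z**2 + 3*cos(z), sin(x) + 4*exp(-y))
-z - 8*cos(2*x)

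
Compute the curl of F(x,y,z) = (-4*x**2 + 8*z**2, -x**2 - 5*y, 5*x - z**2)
(0, 16*z - 5, -2*x)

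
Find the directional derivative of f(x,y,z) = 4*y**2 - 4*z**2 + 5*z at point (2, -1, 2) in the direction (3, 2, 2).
-38*sqrt(17)/17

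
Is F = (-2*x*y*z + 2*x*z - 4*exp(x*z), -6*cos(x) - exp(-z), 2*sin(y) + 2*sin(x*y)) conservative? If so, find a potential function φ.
No, ∇×F = (2*x*cos(x*y) + 2*cos(y) - exp(-z), -2*x*y - 4*x*exp(x*z) + 2*x - 2*y*cos(x*y), 2*x*z + 6*sin(x)) ≠ 0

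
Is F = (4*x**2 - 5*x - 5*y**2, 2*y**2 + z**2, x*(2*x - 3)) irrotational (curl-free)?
No, ∇×F = (-2*z, 3 - 4*x, 10*y)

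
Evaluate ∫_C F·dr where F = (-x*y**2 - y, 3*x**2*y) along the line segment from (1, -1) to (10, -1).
-81/2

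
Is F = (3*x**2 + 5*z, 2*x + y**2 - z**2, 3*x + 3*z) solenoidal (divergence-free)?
No, ∇·F = 6*x + 2*y + 3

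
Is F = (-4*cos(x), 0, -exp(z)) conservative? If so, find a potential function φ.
Yes, F is conservative. φ = -exp(z) - 4*sin(x)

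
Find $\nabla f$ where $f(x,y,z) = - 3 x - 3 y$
(-3, -3, 0)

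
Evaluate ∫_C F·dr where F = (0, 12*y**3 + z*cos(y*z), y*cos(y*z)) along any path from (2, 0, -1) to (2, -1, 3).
3 - sin(3)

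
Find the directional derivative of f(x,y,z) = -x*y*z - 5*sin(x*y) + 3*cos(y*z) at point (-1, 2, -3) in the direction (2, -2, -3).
6*sqrt(17)*(2 - 5*cos(2))/17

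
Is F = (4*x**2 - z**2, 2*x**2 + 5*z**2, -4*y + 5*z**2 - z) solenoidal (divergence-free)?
No, ∇·F = 8*x + 10*z - 1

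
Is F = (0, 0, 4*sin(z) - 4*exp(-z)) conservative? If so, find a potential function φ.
Yes, F is conservative. φ = -4*cos(z) + 4*exp(-z)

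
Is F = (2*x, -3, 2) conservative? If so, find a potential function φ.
Yes, F is conservative. φ = x**2 - 3*y + 2*z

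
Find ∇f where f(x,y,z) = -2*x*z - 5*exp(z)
(-2*z, 0, -2*x - 5*exp(z))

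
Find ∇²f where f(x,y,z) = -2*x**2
-4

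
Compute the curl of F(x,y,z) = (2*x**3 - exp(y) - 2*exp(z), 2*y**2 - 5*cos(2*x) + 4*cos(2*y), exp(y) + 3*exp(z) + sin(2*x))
(exp(y), -2*exp(z) - 2*cos(2*x), exp(y) + 10*sin(2*x))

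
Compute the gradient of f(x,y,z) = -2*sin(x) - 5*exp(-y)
(-2*cos(x), 5*exp(-y), 0)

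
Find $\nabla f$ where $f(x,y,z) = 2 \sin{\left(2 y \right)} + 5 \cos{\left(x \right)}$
(-5*sin(x), 4*cos(2*y), 0)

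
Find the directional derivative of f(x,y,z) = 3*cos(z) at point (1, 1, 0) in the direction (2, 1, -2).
0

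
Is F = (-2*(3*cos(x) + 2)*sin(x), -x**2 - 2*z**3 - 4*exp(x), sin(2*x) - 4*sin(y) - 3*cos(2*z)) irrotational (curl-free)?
No, ∇×F = (6*z**2 - 4*cos(y), -2*cos(2*x), -2*x - 4*exp(x))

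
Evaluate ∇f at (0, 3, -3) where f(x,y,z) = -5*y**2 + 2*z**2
(0, -30, -12)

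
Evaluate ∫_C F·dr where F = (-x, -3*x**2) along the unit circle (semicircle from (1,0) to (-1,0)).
0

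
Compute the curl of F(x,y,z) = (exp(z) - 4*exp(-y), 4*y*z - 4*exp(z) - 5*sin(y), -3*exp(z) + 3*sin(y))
(-4*y + 4*exp(z) + 3*cos(y), exp(z), -4*exp(-y))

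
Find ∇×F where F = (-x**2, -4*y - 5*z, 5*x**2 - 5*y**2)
(5 - 10*y, -10*x, 0)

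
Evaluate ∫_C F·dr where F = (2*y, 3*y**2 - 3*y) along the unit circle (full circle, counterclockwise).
-2*pi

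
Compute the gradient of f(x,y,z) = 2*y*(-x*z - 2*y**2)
(-2*y*z, -2*x*z - 12*y**2, -2*x*y)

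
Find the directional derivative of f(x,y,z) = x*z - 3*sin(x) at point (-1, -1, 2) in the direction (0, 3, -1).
sqrt(10)/10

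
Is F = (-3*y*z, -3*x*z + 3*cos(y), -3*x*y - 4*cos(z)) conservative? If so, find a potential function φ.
Yes, F is conservative. φ = -3*x*y*z + 3*sin(y) - 4*sin(z)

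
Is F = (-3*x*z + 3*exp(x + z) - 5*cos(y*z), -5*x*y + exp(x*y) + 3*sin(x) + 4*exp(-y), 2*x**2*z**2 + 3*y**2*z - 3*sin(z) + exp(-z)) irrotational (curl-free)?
No, ∇×F = (6*y*z, -4*x*z**2 - 3*x + 5*y*sin(y*z) + 3*exp(x + z), y*exp(x*y) - 5*y - 5*z*sin(y*z) + 3*cos(x))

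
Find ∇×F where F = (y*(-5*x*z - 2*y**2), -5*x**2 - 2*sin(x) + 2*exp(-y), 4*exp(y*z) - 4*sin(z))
(4*z*exp(y*z), -5*x*y, 5*x*z - 10*x + 6*y**2 - 2*cos(x))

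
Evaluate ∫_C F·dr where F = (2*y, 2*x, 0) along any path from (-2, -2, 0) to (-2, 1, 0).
-12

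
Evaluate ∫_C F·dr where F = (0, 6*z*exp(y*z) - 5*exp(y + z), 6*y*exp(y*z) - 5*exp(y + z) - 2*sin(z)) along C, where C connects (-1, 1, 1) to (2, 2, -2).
-6*E - 5 - 2*cos(1) + 2*cos(2) + 6*exp(-4) + 5*exp(2)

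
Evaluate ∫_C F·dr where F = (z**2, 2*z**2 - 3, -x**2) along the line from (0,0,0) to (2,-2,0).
6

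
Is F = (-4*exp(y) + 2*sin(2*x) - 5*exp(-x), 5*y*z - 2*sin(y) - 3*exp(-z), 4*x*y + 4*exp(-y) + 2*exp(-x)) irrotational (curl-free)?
No, ∇×F = (4*x - 5*y - 3*exp(-z) - 4*exp(-y), -4*y + 2*exp(-x), 4*exp(y))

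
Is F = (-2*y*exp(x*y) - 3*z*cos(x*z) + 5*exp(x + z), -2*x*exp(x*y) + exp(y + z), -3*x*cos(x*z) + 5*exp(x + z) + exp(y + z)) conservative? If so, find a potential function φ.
Yes, F is conservative. φ = -2*exp(x*y) + 5*exp(x + z) + exp(y + z) - 3*sin(x*z)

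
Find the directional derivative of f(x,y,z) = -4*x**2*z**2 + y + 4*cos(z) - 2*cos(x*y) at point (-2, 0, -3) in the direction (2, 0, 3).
12*sqrt(13)*(sin(3) + 48)/13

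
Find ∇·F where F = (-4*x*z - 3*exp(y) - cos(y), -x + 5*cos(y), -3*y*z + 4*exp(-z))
-3*y - 4*z - 5*sin(y) - 4*exp(-z)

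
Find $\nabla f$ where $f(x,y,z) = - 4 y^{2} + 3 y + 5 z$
(0, 3 - 8*y, 5)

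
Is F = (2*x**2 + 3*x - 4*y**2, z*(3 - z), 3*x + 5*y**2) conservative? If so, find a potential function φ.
No, ∇×F = (10*y + 2*z - 3, -3, 8*y) ≠ 0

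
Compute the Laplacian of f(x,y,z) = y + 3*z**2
6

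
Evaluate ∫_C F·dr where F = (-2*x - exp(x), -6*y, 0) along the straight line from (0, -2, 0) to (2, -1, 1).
6 - exp(2)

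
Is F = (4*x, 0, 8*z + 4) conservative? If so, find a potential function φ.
Yes, F is conservative. φ = 2*x**2 + 4*z**2 + 4*z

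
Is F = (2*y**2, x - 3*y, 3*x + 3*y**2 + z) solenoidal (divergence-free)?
No, ∇·F = -2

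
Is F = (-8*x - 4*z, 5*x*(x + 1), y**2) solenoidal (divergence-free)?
No, ∇·F = -8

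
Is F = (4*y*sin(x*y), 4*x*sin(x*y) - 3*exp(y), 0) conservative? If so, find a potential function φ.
Yes, F is conservative. φ = -3*exp(y) - 4*cos(x*y)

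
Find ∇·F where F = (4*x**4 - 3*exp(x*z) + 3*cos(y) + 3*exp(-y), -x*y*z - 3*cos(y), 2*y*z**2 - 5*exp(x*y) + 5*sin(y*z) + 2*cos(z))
16*x**3 - x*z + 4*y*z + 5*y*cos(y*z) - 3*z*exp(x*z) + 3*sin(y) - 2*sin(z)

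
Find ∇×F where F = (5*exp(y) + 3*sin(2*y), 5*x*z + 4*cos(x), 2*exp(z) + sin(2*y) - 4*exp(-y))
(-5*x + 2*cos(2*y) + 4*exp(-y), 0, 5*z - 5*exp(y) - 4*sin(x) - 6*cos(2*y))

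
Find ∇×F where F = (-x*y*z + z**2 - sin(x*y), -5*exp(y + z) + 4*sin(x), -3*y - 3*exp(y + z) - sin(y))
(2*exp(y + z) - cos(y) - 3, -x*y + 2*z, x*z + x*cos(x*y) + 4*cos(x))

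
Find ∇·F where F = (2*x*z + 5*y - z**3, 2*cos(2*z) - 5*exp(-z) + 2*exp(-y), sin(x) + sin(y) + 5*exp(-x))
2*z - 2*exp(-y)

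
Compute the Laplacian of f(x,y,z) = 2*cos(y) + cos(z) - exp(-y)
-2*cos(y) - cos(z) - exp(-y)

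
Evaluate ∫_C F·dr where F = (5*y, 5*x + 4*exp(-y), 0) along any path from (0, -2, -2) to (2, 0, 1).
-4 + 4*exp(2)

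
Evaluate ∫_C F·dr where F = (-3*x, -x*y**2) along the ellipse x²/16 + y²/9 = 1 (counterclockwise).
-27*pi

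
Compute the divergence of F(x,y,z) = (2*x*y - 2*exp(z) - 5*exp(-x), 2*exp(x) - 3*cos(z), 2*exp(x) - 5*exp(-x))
2*y + 5*exp(-x)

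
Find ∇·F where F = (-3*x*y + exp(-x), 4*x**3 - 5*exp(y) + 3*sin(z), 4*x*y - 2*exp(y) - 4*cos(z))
-3*y - 5*exp(y) + 4*sin(z) - exp(-x)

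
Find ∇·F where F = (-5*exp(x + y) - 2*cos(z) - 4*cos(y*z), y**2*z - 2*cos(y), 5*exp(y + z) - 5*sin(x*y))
2*y*z - 5*exp(x + y) + 5*exp(y + z) + 2*sin(y)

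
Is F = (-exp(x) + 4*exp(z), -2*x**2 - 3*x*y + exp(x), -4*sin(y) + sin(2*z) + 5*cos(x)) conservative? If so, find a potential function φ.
No, ∇×F = (-4*cos(y), 4*exp(z) + 5*sin(x), -4*x - 3*y + exp(x)) ≠ 0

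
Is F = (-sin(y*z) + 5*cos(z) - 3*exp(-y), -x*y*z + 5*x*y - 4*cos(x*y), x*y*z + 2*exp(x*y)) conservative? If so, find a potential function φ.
No, ∇×F = (x*(y + z + 2*exp(x*y)), -y*z - 2*y*exp(x*y) - y*cos(y*z) - 5*sin(z), -y*z + 4*y*sin(x*y) + 5*y + z*cos(y*z) - 3*exp(-y)) ≠ 0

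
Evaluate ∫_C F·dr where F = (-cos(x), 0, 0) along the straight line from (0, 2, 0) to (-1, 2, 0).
sin(1)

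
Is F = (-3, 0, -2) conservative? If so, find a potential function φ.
Yes, F is conservative. φ = -3*x - 2*z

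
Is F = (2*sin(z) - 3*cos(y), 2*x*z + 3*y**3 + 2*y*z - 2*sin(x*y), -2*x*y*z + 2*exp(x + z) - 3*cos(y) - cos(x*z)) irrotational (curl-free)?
No, ∇×F = (-2*x*z - 2*x - 2*y + 3*sin(y), 2*y*z - z*sin(x*z) - 2*exp(x + z) + 2*cos(z), -2*y*cos(x*y) + 2*z - 3*sin(y))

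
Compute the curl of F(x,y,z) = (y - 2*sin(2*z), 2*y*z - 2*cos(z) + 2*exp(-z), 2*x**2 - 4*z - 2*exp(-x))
(-2*y - 2*sin(z) + 2*exp(-z), -4*x - 4*cos(2*z) - 2*exp(-x), -1)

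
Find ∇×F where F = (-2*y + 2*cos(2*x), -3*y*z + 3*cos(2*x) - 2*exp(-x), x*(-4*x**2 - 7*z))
(3*y, 12*x**2 + 7*z, -6*sin(2*x) + 2 + 2*exp(-x))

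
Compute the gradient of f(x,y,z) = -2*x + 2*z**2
(-2, 0, 4*z)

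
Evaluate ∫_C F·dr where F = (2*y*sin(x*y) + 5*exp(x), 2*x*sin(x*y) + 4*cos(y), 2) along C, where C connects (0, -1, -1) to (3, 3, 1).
4*sin(3) + 1 - 2*cos(9) + 4*sin(1) + 5*exp(3)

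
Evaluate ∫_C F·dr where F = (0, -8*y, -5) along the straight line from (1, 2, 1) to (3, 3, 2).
-25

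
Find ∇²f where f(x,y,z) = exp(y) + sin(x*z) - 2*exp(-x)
-x**2*sin(x*z) - z**2*sin(x*z) + exp(y) - 2*exp(-x)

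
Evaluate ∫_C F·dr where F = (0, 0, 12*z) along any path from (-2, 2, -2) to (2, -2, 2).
0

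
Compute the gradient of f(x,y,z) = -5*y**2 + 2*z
(0, -10*y, 2)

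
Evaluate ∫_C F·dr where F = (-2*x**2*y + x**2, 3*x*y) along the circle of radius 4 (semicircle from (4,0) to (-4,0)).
256/3 + 64*pi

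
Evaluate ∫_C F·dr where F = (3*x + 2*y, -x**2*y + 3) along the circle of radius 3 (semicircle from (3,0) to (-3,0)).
-9*pi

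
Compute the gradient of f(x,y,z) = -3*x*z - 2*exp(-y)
(-3*z, 2*exp(-y), -3*x)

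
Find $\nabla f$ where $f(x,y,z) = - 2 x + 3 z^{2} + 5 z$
(-2, 0, 6*z + 5)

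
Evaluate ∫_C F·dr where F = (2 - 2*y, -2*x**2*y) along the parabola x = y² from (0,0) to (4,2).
-24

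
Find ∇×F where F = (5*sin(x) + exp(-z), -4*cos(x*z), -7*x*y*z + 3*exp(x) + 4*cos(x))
(-x*(7*z + 4*sin(x*z)), 7*y*z - 3*exp(x) + 4*sin(x) - exp(-z), 4*z*sin(x*z))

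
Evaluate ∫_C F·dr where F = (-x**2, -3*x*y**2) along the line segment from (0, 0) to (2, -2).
28/3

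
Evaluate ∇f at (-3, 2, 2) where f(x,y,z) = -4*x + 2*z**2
(-4, 0, 8)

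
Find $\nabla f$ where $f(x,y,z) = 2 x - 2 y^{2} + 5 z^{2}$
(2, -4*y, 10*z)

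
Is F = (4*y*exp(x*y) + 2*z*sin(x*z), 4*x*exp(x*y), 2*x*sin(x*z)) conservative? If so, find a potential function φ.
Yes, F is conservative. φ = 4*exp(x*y) - 2*cos(x*z)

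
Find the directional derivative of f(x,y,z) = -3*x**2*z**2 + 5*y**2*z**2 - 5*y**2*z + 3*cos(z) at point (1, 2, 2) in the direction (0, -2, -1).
sqrt(5)*(-128 + 3*sin(2))/5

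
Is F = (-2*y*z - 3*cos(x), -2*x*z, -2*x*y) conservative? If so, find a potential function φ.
Yes, F is conservative. φ = -2*x*y*z - 3*sin(x)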